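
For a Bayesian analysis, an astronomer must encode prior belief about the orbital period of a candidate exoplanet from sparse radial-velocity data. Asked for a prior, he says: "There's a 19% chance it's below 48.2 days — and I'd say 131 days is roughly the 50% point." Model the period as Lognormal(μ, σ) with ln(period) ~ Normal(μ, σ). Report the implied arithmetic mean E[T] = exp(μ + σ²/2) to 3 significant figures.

If T ~ Lognormal(μ,σ) then ln T ~ Normal(μ,σ), so the p-quantile of ln T is μ + z_p·σ.
ln(48.2) = 3.875 and ln(131) = 4.875; z_{0.19} = -0.8779, z_{0.5} = 0.
σ = (4.875 − 3.875)/(0 − (-0.8779)) = 1.139.
μ = 3.875 − (-0.8779)·1.139 = 4.875.
E[T] = exp(μ + σ²/2) = exp(4.875 + 0.6485) = 251 days.

E[T] ≈ 251 days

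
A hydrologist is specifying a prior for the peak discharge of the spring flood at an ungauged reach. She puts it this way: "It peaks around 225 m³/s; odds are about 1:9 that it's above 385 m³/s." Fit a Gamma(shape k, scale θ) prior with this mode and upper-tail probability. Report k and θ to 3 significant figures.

Gamma(k,θ) with k>1 has mode (k−1)θ, so θ = 225/(k−1).
Need P(X < 385) = 0.9 with θ tied to k this way. Start at k = 2, θ = 225: P(X<385) ≈ 0.510.
Too low — raise k to concentrate. Iterating converges to k ≈ 7.57.
Then θ = 225/(7.57−1) ≈ 34.3.

k ≈ 7.57, θ ≈ 34.3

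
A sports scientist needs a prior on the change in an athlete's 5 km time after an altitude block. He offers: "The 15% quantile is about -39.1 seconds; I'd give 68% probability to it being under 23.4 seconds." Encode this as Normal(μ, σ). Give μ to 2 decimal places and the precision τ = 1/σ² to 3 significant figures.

For Normal(μ,σ), the p-quantile is μ + z_p·σ. Here z_{0.15} = -1.036, z_{0.68} = 0.4677.
So -39.1 = μ − 1.036σ and 23.4 = μ + 0.4677σ.
Subtracting: σ = (23.4 − -39.1)/(0.4677 − (-1.036)) = 41.55.
Then μ = -39.1 − (-1.036)·41.55 = 3.97.
Precision τ = 1/σ² = 1/41.55² = 0.000579.

μ = 3.97, τ = 0.000579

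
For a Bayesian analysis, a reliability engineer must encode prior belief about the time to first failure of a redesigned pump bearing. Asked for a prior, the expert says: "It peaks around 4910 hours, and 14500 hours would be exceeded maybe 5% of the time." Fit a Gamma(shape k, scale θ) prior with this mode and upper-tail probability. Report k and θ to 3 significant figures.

Gamma(k,θ) with k>1 has mode (k−1)θ, so θ = 4910/(k−1).
Need P(X < 14500) = 0.95 with θ tied to k this way. Start at k = 2, θ = 4910: P(X<14500) ≈ 0.794.
Too low — raise k to concentrate. Iterating converges to k ≈ 3.27.
Then θ = 4910/(3.27−1) ≈ 2170.

k ≈ 3.27, θ ≈ 2170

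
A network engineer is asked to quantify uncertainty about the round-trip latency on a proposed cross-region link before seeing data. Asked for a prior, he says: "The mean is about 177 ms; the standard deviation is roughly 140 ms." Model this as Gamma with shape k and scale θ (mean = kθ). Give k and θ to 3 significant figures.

For Gamma(k, scale θ): mean = kθ, variance = kθ², so CV = 1/√k.
CV = SD/mean = 140/177 = 0.791, hence k = 1/CV² = 1.6.
Then θ = mean/k = 177/1.6 = 111.

k ≈ 1.6, θ ≈ 111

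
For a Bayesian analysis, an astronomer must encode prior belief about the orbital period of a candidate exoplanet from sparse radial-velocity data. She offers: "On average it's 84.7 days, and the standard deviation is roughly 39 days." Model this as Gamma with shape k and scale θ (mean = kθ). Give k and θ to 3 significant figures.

k ≈ 4.72, θ ≈ 18

For Gamma(k, scale θ): mean = kθ, variance = kθ², so CV = 1/√k.
CV = SD/mean = 39/84.7 = 0.4604, hence k = 1/CV² = 4.72.
Then θ = mean/k = 84.7/4.72 = 18.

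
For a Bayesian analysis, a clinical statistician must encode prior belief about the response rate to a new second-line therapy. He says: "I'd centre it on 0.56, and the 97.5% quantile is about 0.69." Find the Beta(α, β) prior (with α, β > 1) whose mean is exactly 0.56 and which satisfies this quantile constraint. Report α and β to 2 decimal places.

α ≈ 29.53, β ≈ 23.20

With mean 0.56 fixed, write α = 0.56s, β = 0.44s where s = α+β.
Need P(θ < 0.69) = 0.975 under Beta(0.56s, 0.44s). Normal approximation: (q−m)/√(m(1−m)/s) ≈ z_{0.975} = 1.96, so s ≈ 0.56·0.44·(1.96)²/(0.69−0.56)² = 56.0.
At s = 56.0: P(θ<0.69) ≈ 0.978. Adjusting to match 0.975 gives s ≈ 52.73.
So α = 0.56·52.73 ≈ 29.53, β = 0.44·52.73 ≈ 23.20.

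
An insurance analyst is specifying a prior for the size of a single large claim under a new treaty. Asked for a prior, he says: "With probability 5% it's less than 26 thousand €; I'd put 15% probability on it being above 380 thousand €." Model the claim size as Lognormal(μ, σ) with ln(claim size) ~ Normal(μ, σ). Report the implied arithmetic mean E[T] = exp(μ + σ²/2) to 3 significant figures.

If T ~ Lognormal(μ,σ) then ln T ~ Normal(μ,σ), so the p-quantile of ln T is μ + z_p·σ.
ln(26) = 3.258 and ln(380) = 5.94; z_{0.05} = -1.645, z_{0.85} = 1.036.
σ = (5.94 − 3.258)/(1.036 − (-1.645)) = 1.000.
μ = 3.258 − (-1.645)·1.000 = 4.903.
E[T] = exp(μ + σ²/2) = exp(4.903 + 0.5003) = 222 thousand €.

E[T] ≈ 222 thousand €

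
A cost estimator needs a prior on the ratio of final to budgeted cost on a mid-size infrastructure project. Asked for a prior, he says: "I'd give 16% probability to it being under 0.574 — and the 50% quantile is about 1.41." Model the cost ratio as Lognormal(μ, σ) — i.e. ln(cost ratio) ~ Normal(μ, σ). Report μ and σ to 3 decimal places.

If T ~ Lognormal(μ,σ) then ln T ~ Normal(μ,σ), so the p-quantile of ln T is μ + z_p·σ.
ln(0.574) = -0.5551 and ln(1.41) = 0.3436; z_{0.16} = -0.9945, z_{0.5} = 0.
σ = (0.3436 − -0.5551)/(0 − (-0.9945)) = 0.904.
μ = -0.5551 − (-0.9945)·0.904 = 0.344.

μ ≈ 0.344, σ ≈ 0.904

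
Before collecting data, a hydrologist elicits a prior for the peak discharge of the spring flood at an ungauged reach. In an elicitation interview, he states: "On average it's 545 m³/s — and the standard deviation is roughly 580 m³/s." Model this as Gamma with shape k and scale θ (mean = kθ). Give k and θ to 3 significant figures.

k ≈ 0.883, θ ≈ 617

For Gamma(k, scale θ): mean = kθ, variance = kθ², so CV = 1/√k.
CV = SD/mean = 580/545 = 1.064, hence k = 1/CV² = 0.883.
Then θ = mean/k = 545/0.883 = 617.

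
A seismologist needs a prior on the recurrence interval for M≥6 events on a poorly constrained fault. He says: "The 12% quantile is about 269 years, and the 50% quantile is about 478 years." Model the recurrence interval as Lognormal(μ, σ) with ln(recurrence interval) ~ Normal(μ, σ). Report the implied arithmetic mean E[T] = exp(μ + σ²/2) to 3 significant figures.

If T ~ Lognormal(μ,σ) then ln T ~ Normal(μ,σ), so the p-quantile of ln T is μ + z_p·σ.
ln(269) = 5.595 and ln(478) = 6.17; z_{0.12} = -1.175, z_{0.5} = 0.
σ = (6.17 − 5.595)/(0 − (-1.175)) = 0.489.
μ = 5.595 − (-1.175)·0.489 = 6.170.
E[T] = exp(μ + σ²/2) = exp(6.170 + 0.1197) = 539 years.

E[T] ≈ 539 years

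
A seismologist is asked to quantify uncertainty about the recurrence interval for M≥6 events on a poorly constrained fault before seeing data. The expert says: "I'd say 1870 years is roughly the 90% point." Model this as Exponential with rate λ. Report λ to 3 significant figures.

λ ≈ 0.00123

P(T < 1870.0) = 1 − e^(−λ·1870.0) = 0.9, so λ = −ln(1−0.9)/1870.0 = −ln(0.1)/1870.0 = 0.00123.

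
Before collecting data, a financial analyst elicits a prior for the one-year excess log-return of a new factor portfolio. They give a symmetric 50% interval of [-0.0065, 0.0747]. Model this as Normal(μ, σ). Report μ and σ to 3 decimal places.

μ = 0.034, σ = 0.060

A symmetric 50% interval runs μ ± z·σ with z = 0.6745.
Half-width = 0.0406, so σ = 0.0406/0.6745 = 0.060.
μ is the interval midpoint, 0.034.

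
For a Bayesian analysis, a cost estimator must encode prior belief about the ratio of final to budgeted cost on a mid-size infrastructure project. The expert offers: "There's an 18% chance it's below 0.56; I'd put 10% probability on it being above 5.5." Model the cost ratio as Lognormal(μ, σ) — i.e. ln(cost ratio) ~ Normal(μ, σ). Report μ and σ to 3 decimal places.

If T ~ Lognormal(μ,σ) then ln T ~ Normal(μ,σ), so the p-quantile of ln T is μ + z_p·σ.
ln(0.56) = -0.5798 and ln(5.5) = 1.705; z_{0.18} = -0.9154, z_{0.9} = 1.282.
σ = (1.705 − -0.5798)/(1.282 − (-0.9154)) = 1.040.
μ = -0.5798 − (-0.9154)·1.040 = 0.372.

μ ≈ 0.372, σ ≈ 1.040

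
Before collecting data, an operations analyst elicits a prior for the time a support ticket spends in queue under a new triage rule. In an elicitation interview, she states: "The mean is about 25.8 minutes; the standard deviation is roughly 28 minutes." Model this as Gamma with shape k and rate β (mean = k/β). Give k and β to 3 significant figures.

For Gamma(k, rate β): mean = k/β, variance = k/β², so CV = 1/√k.
CV = SD/mean = 28/25.8 = 1.085, hence k = 1/CV² = 0.849.
Then β = k/mean = 0.849/25.8 = 0.0329.

k ≈ 0.849, β ≈ 0.0329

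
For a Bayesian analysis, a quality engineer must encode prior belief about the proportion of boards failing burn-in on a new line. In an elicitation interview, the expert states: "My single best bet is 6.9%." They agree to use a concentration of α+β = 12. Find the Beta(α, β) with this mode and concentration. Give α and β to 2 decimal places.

For α,β > 1 the Beta mode is (α−1)/(α+β−2). With α+β = 12, the mode is (α−1)/10.
Set (α−1)/10 = 0.069 → α = 1 + 0.069·10 = 1.69.
β = 12 − α = 10.31.

α = 1.69, β = 10.31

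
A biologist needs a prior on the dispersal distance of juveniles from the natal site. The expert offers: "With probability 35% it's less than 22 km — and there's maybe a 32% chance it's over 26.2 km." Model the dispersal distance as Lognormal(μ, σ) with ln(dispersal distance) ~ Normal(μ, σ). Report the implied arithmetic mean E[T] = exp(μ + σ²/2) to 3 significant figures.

If T ~ Lognormal(μ,σ) then ln T ~ Normal(μ,σ), so the p-quantile of ln T is μ + z_p·σ.
ln(22) = 3.091 and ln(26.2) = 3.266; z_{0.35} = -0.3853, z_{0.68} = 0.4677.
σ = (3.266 − 3.091)/(0.4677 − (-0.3853)) = 0.205.
μ = 3.091 − (-0.3853)·0.205 = 3.170.
E[T] = exp(μ + σ²/2) = exp(3.170 + 0.0210) = 24.3 km.

E[T] ≈ 24.3 km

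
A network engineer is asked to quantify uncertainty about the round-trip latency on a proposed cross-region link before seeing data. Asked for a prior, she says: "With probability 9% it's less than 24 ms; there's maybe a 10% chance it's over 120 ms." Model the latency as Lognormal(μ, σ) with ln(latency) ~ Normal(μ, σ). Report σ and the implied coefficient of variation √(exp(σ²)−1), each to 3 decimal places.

σ ≈ 0.614, CV ≈ 0.676

If T ~ Lognormal(μ,σ) then ln T ~ Normal(μ,σ), so the p-quantile of ln T is μ + z_p·σ.
ln(24) = 3.178 and ln(120) = 4.787; z_{0.09} = -1.341, z_{0.9} = 1.282.
σ = (4.787 − 3.178)/(1.282 − (-1.341)) = 0.614.
μ = 3.178 − (-1.341)·0.614 = 4.001.
CV = √(exp(σ²)−1) = √(exp(0.3767)−1) = 0.676.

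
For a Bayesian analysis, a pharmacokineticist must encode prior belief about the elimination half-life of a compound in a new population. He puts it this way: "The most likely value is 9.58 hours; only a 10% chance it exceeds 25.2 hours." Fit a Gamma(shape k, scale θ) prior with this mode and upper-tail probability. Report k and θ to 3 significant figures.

Gamma(k,θ) with k>1 has mode (k−1)θ, so θ = 9.58/(k−1).
Need P(X < 25.2) = 0.9 with θ tied to k this way. Start at k = 2, θ = 9.58: P(X<25.2) ≈ 0.738.
Too low — raise k to concentrate. Iterating converges to k ≈ 3.05.
Then θ = 9.58/(3.05−1) ≈ 4.67.

k ≈ 3.05, θ ≈ 4.67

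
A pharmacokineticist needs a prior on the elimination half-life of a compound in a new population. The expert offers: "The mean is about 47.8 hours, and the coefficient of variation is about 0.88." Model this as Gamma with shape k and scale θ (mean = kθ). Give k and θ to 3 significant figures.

k ≈ 1.29, θ ≈ 37

For Gamma(k, scale θ): mean = kθ, variance = kθ², so CV = 1/√k.
CV = 0.88, hence k = 1/CV² = 1.29.
Then θ = mean/k = 47.8/1.29 = 37.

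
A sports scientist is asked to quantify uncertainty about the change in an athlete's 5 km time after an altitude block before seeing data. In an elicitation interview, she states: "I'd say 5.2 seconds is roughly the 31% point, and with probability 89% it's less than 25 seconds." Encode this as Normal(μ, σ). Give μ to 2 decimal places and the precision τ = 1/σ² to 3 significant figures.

μ = 10.90, τ = 0.00757

For Normal(μ,σ), the p-quantile is μ + z_p·σ. Here z_{0.31} = -0.4959, z_{0.89} = 1.227.
So 5.2 = μ − 0.4959σ and 25 = μ + 1.227σ.
Subtracting: σ = (25 − 5.2)/(1.227 − (-0.4959)) = 11.50.
Then μ = 5.2 − (-0.4959)·11.50 = 10.90.
Precision τ = 1/σ² = 1/11.5² = 0.00757.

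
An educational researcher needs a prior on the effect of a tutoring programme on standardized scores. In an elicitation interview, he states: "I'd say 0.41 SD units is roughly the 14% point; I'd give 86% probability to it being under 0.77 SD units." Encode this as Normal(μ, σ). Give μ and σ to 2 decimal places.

The p-quantile of Normal(μ,σ) is μ + z_p·σ, with z_{0.14} = -1.08 and z_{0.86} = 1.08.
Eliminate σ: μ = (z₂·x₁ − z₁·x₂)/(z₂ − z₁) = (1.08·0.41 − (-1.08)·0.77)/2.161 = 0.59.
Then σ = (x₂ − x₁)/(z₂ − z₁) = (0.77 − 0.41)/2.161 = 0.17.

μ = 0.59, σ = 0.17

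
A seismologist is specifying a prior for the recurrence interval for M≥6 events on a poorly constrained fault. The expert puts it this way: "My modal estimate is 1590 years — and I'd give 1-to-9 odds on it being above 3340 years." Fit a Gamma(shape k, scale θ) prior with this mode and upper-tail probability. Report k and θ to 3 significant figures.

k ≈ 4.49, θ ≈ 456

Gamma(k,θ) with k>1 has mode (k−1)θ, so θ = 1590/(k−1).
Need P(X < 3340) = 0.9 with θ tied to k this way. Start at k = 2, θ = 1590: P(X<3340) ≈ 0.621.
Too low — raise k to concentrate. Iterating converges to k ≈ 4.49.
Then θ = 1590/(4.49−1) ≈ 456.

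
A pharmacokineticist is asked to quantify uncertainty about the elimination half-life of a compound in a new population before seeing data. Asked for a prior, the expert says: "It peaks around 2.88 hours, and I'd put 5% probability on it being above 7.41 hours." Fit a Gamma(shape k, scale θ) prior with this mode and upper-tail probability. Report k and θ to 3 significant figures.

k ≈ 4.03, θ ≈ 0.95

Gamma(k,θ) with k>1 has mode (k−1)θ, so θ = 2.88/(k−1).
Need P(X < 7.41) = 0.95 with θ tied to k this way. Start at k = 2, θ = 2.88: P(X<7.41) ≈ 0.727.
Too low — raise k to concentrate. Iterating converges to k ≈ 4.03.
Then θ = 2.88/(4.03−1) ≈ 0.95.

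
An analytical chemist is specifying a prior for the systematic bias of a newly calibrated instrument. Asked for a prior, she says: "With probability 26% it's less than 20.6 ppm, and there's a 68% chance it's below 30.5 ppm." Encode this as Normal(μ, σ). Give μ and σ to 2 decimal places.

μ = 26.33, σ = 8.91

For Normal(μ,σ), the p-quantile is μ + z_p·σ. Here z_{0.26} = -0.6433, z_{0.68} = 0.4677.
So 20.6 = μ − 0.6433σ and 30.5 = μ + 0.4677σ.
Subtracting: σ = (30.5 − 20.6)/(0.4677 − (-0.6433)) = 8.91.
Then μ = 20.6 − (-0.6433)·8.91 = 26.33.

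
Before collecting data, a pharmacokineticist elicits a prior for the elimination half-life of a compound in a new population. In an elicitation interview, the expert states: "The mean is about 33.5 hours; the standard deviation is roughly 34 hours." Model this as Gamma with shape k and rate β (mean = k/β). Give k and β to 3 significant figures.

For Gamma(k, rate β): mean = k/β, variance = k/β², so CV = 1/√k.
CV = SD/mean = 34/33.5 = 1.015, hence k = 1/CV² = 0.971.
Then β = k/mean = 0.971/33.5 = 0.029.

k ≈ 0.971, β ≈ 0.029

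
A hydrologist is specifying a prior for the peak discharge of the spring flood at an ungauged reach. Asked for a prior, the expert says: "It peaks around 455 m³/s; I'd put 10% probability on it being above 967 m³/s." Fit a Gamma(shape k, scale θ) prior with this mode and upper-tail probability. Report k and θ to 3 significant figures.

Gamma(k,θ) with k>1 has mode (k−1)θ, so θ = 455/(k−1).
Need P(X < 967) = 0.9 with θ tied to k this way. Start at k = 2, θ = 455: P(X<967) ≈ 0.627.
Too low — raise k to concentrate. Iterating converges to k ≈ 4.38.
Then θ = 455/(4.38−1) ≈ 135.

k ≈ 4.38, θ ≈ 135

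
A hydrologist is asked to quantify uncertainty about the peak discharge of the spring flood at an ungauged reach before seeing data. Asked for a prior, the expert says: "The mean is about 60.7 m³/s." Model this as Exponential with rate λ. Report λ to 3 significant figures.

λ ≈ 0.0165

Exponential mean = 1/λ, so λ = 1/60.7 = 0.0165.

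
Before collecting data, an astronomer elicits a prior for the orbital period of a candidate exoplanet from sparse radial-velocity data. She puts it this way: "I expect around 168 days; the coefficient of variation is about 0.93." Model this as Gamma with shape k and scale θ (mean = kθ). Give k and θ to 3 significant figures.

For Gamma(k, scale θ): mean = kθ, variance = kθ², so CV = 1/√k.
CV = 0.93, hence k = 1/CV² = 1.16.
Then θ = mean/k = 168/1.16 = 145.

k ≈ 1.16, θ ≈ 145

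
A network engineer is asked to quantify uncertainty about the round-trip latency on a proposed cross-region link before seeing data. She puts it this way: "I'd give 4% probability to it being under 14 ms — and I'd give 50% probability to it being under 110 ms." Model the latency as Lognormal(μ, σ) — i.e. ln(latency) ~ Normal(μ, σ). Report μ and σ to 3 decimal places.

If T ~ Lognormal(μ,σ) then ln T ~ Normal(μ,σ), so the p-quantile of ln T is μ + z_p·σ.
ln(14) = 2.639 and ln(110) = 4.7; z_{0.04} = -1.751, z_{0.5} = 0.
σ = (4.7 − 2.639)/(0 − (-1.751)) = 1.177.
μ = 2.639 − (-1.751)·1.177 = 4.700.

μ ≈ 4.700, σ ≈ 1.177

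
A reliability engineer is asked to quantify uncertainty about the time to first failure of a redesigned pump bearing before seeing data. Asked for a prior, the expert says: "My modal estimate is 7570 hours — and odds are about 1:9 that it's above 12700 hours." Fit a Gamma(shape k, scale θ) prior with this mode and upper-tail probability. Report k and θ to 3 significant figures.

Gamma(k,θ) with k>1 has mode (k−1)θ, so θ = 7570/(k−1).
Need P(X < 12700) = 0.9 with θ tied to k this way. Start at k = 2, θ = 7570: P(X<12700) ≈ 0.500.
Too low — raise k to concentrate. Iterating converges to k ≈ 8.06.
Then θ = 7570/(8.06−1) ≈ 1070.

k ≈ 8.06, θ ≈ 1070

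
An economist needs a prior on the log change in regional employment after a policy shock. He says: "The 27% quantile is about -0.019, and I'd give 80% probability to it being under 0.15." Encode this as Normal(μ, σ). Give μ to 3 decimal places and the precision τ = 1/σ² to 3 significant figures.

μ = 0.052, τ = 74.1

The p-quantile of Normal(μ,σ) is μ + z_p·σ, with z_{0.27} = -0.6128 and z_{0.8} = 0.8416.
Eliminate σ: μ = (z₂·x₁ − z₁·x₂)/(z₂ − z₁) = (0.8416·-0.019 − (-0.6128)·0.15)/1.454 = 0.052.
Then σ = (x₂ − x₁)/(z₂ − z₁) = (0.15 − -0.019)/1.454 = 0.116.
Precision τ = 1/σ² = 1/0.1162² = 74.1.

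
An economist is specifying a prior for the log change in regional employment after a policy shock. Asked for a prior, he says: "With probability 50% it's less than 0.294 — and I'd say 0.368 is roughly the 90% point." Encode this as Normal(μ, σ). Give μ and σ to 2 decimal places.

μ = 0.29, σ = 0.06

The p-quantile of Normal(μ,σ) is μ + z_p·σ, with z_{0.5} = 0 and z_{0.9} = 1.282.
Eliminate σ: μ = (z₂·x₁ − z₁·x₂)/(z₂ − z₁) = (1.282·0.294 − (0)·0.368)/1.282 = 0.29.
Then σ = (x₂ − x₁)/(z₂ − z₁) = (0.368 − 0.294)/1.282 = 0.06.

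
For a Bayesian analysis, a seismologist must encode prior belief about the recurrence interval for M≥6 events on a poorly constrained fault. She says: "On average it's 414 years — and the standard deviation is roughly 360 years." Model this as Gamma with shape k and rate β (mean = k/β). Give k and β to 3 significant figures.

For Gamma(k, rate β): mean = k/β, variance = k/β², so CV = 1/√k.
CV = SD/mean = 360/414 = 0.8696, hence k = 1/CV² = 1.32.
Then β = k/mean = 1.32/414 = 0.00319.

k ≈ 1.32, β ≈ 0.00319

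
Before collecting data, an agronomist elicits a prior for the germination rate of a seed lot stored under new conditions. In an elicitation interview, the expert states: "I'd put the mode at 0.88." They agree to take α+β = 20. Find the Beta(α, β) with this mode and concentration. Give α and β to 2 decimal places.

For α,β > 1 the Beta mode is (α−1)/(α+β−2). With α+β = 20, the mode is (α−1)/18.
Set (α−1)/18 = 0.88 → α = 1 + 0.88·18 = 16.84.
β = 20 − α = 3.16.

α = 16.84, β = 3.16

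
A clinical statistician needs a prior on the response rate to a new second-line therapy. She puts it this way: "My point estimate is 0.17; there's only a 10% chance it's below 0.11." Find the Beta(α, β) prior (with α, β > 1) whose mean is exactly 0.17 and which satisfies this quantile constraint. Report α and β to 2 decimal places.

With mean 0.17 fixed, write α = 0.17s, β = 0.83s where s = α+β.
Need P(θ < 0.11) = 0.1 under Beta(0.17s, 0.83s). Normal approximation: (q−m)/√(m(1−m)/s) ≈ z_{0.1} = -1.28, so s ≈ 0.17·0.83·(-1.28)²/(0.11−0.17)² = 64.4.
At s = 64.4: P(θ<0.11) ≈ 0.087. Adjusting to match 0.1 gives s ≈ 58.07.
So α = 0.17·58.07 ≈ 9.87, β = 0.83·58.07 ≈ 48.20.

α ≈ 9.87, β ≈ 48.20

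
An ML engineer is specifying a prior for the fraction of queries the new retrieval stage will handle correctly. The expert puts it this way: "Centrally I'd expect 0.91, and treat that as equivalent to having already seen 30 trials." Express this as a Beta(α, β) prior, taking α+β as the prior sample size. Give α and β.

α = 27.3, β = 2.7

Under the effective-sample-size interpretation, Beta(α, β) has prior mean α/(α+β) and prior sample size α+β.
So α+β = 30 and α/(α+β) = 0.91, giving α = 0.91·30 = 27.3 and β = 30 − 27.3 = 2.7.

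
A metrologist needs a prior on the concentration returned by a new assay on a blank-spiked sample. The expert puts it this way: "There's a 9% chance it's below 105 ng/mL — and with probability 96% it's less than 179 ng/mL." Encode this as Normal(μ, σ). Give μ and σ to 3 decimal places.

The p-quantile of Normal(μ,σ) is μ + z_p·σ, with z_{0.09} = -1.341 and z_{0.96} = 1.751.
Eliminate σ: μ = (z₂·x₁ − z₁·x₂)/(z₂ − z₁) = (1.751·105 − (-1.341)·179)/3.091 = 137.094.
Then σ = (x₂ − x₁)/(z₂ − z₁) = (179 − 105)/3.091 = 23.937.

μ = 137.094, σ = 23.937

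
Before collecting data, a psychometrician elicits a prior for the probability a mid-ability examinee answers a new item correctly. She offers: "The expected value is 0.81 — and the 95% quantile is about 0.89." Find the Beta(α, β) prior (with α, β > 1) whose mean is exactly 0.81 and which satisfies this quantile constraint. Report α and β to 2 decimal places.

With mean 0.81 fixed, write α = 0.81s, β = 0.19s where s = α+β.
Need P(θ < 0.89) = 0.95 under Beta(0.81s, 0.19s). Normal approximation: (q−m)/√(m(1−m)/s) ≈ z_{0.95} = 1.64, so s ≈ 0.81·0.19·(1.64)²/(0.89−0.81)² = 65.1.
At s = 65.1: P(θ<0.89) ≈ 0.966. Adjusting to match 0.95 gives s ≈ 54.10.
So α = 0.81·54.10 ≈ 43.82, β = 0.19·54.10 ≈ 10.28.

α ≈ 43.82, β ≈ 10.28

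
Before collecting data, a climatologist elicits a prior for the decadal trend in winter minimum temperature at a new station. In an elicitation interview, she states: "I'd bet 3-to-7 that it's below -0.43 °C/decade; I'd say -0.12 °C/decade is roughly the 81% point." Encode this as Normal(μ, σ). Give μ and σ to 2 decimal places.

For Normal(μ,σ), the p-quantile is μ + z_p·σ. Here z_{0.3} = -0.5244, z_{0.81} = 0.8779.
So -0.43 = μ − 0.5244σ and -0.12 = μ + 0.8779σ.
Subtracting: σ = (-0.12 − -0.43)/(0.8779 − (-0.5244)) = 0.22.
Then μ = -0.43 − (-0.5244)·0.22 = -0.31.

μ = -0.31, σ = 0.22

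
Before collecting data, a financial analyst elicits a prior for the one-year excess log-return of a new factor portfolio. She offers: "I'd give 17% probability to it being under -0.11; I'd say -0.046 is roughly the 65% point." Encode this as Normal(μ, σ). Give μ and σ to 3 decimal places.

The p-quantile of Normal(μ,σ) is μ + z_p·σ, with z_{0.17} = -0.9542 and z_{0.65} = 0.3853.
Eliminate σ: μ = (z₂·x₁ − z₁·x₂)/(z₂ − z₁) = (0.3853·-0.11 − (-0.9542)·-0.046)/1.339 = -0.064.
Then σ = (x₂ − x₁)/(z₂ − z₁) = (-0.046 − -0.11)/1.339 = 0.048.

μ = -0.064, σ = 0.048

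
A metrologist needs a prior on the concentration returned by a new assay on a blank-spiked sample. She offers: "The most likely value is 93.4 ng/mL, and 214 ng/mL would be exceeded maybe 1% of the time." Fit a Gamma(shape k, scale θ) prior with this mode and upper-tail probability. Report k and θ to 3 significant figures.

k ≈ 7.96, θ ≈ 13.4

Gamma(k,θ) with k>1 has mode (k−1)θ, so θ = 93.4/(k−1).
Need P(X < 214) = 0.99 with θ tied to k this way. Start at k = 2, θ = 93.4: P(X<214) ≈ 0.667.
Too low — raise k to concentrate. Iterating converges to k ≈ 7.96.
Then θ = 93.4/(7.96−1) ≈ 13.4.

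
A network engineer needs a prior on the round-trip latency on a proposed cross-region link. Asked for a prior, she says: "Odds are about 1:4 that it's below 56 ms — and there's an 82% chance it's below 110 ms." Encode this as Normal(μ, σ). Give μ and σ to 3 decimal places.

The p-quantile of Normal(μ,σ) is μ + z_p·σ, with z_{0.2} = -0.8416 and z_{0.82} = 0.9154.
Eliminate σ: μ = (z₂·x₁ − z₁·x₂)/(z₂ − z₁) = (0.9154·56 − (-0.8416)·110)/1.757 = 81.867.
Then σ = (x₂ − x₁)/(z₂ − z₁) = (110 − 56)/1.757 = 30.734.

μ = 81.867, σ = 30.734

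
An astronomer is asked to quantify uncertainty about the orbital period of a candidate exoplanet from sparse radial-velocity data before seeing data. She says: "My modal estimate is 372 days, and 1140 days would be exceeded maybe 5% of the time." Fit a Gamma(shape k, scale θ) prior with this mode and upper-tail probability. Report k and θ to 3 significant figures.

Gamma(k,θ) with k>1 has mode (k−1)θ, so θ = 372/(k−1).
Need P(X < 1140) = 0.95 with θ tied to k this way. Start at k = 2, θ = 372: P(X<1140) ≈ 0.810.
Too low — raise k to concentrate. Iterating converges to k ≈ 3.11.
Then θ = 372/(3.11−1) ≈ 177.

k ≈ 3.11, θ ≈ 177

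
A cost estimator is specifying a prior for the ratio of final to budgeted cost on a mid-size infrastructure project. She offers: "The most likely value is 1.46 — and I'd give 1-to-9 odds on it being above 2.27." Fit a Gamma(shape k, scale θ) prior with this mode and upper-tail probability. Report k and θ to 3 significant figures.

Gamma(k,θ) with k>1 has mode (k−1)θ, so θ = 1.46/(k−1).
Need P(X < 2.27) = 0.9 with θ tied to k this way. Start at k = 2, θ = 1.46: P(X<2.27) ≈ 0.460.
Too low — raise k to concentrate. Iterating converges to k ≈ 10.6.
Then θ = 1.46/(10.6−1) ≈ 0.152.

k ≈ 10.6, θ ≈ 0.152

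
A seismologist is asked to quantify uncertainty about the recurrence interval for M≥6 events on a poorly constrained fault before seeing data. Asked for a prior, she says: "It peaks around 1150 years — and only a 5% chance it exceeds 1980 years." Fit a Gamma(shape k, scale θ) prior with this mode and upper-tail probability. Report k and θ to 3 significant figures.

Gamma(k,θ) with k>1 has mode (k−1)θ, so θ = 1150/(k−1).
Need P(X < 1980) = 0.95 with θ tied to k this way. Start at k = 2, θ = 1150: P(X<1980) ≈ 0.513.
Too low — raise k to concentrate. Iterating converges to k ≈ 10.5.
Then θ = 1150/(10.5−1) ≈ 122.

k ≈ 10.5, θ ≈ 122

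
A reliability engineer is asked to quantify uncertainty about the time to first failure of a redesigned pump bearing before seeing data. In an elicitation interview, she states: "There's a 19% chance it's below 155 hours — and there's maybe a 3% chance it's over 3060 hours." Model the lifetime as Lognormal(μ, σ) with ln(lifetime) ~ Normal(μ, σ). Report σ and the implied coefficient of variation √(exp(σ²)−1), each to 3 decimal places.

σ ≈ 1.081, CV ≈ 1.490

If T ~ Lognormal(μ,σ) then ln T ~ Normal(μ,σ), so the p-quantile of ln T is μ + z_p·σ.
ln(155) = 5.043 and ln(3060) = 8.026; z_{0.19} = -0.8779, z_{0.97} = 1.881.
σ = (8.026 − 5.043)/(1.881 − (-0.8779)) = 1.081.
μ = 5.043 − (-0.8779)·1.081 = 5.993.
CV = √(exp(σ²)−1) = √(exp(1.1690)−1) = 1.490.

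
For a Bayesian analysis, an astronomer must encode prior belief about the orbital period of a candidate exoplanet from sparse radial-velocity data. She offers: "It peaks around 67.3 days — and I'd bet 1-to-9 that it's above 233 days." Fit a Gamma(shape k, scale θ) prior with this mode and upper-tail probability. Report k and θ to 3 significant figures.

k ≈ 2.22, θ ≈ 55.4

Gamma(k,θ) with k>1 has mode (k−1)θ, so θ = 67.3/(k−1).
Need P(X < 233) = 0.9 with θ tied to k this way. Start at k = 2, θ = 67.3: P(X<233) ≈ 0.860.
Too low — raise k to concentrate. Iterating converges to k ≈ 2.22.
Then θ = 67.3/(2.22−1) ≈ 55.4.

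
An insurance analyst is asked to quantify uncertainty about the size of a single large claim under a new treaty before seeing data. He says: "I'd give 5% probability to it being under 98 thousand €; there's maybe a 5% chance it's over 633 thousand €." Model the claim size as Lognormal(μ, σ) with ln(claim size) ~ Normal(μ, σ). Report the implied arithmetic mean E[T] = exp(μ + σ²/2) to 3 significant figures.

If T ~ Lognormal(μ,σ) then ln T ~ Normal(μ,σ), so the p-quantile of ln T is μ + z_p·σ.
ln(98) = 4.585 and ln(633) = 6.45; z_{0.05} = -1.645, z_{0.95} = 1.645.
σ = (6.45 − 4.585)/(1.645 − (-1.645)) = 0.567.
μ = 4.585 − (-1.645)·0.567 = 5.518.
E[T] = exp(μ + σ²/2) = exp(5.518 + 0.1608) = 293 thousand €.

E[T] ≈ 293 thousand €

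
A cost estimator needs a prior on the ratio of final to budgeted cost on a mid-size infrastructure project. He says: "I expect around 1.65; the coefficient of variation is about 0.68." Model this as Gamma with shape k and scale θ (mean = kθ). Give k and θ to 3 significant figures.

For Gamma(k, scale θ): mean = kθ, variance = kθ², so CV = 1/√k.
CV = 0.68, hence k = 1/CV² = 2.16.
Then θ = mean/k = 1.65/2.16 = 0.763.

k ≈ 2.16, θ ≈ 0.763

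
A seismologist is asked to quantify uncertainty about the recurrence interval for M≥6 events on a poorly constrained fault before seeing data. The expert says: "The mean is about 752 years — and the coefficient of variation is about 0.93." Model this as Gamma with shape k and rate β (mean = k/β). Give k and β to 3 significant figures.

For Gamma(k, rate β): mean = k/β, variance = k/β², so CV = 1/√k.
CV = 0.93, hence k = 1/CV² = 1.16.
Then β = k/mean = 1.16/752 = 0.00154.

k ≈ 1.16, β ≈ 0.00154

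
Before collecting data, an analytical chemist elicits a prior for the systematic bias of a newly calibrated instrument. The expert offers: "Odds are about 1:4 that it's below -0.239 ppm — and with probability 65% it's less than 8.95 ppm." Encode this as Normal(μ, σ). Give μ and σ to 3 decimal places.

The p-quantile of Normal(μ,σ) is μ + z_p·σ, with z_{0.2} = -0.8416 and z_{0.65} = 0.3853.
Eliminate σ: μ = (z₂·x₁ − z₁·x₂)/(z₂ − z₁) = (0.3853·-0.239 − (-0.8416)·8.95)/1.227 = 6.064.
Then σ = (x₂ − x₁)/(z₂ − z₁) = (8.95 − -0.239)/1.227 = 7.489.

μ = 6.064, σ = 7.489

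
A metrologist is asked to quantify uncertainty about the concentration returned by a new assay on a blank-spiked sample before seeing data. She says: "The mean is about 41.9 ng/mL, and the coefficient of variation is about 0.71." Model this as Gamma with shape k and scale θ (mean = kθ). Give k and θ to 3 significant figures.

For Gamma(k, scale θ): mean = kθ, variance = kθ², so CV = 1/√k.
CV = 0.71, hence k = 1/CV² = 1.98.
Then θ = mean/k = 41.9/1.98 = 21.1.

k ≈ 1.98, θ ≈ 21.1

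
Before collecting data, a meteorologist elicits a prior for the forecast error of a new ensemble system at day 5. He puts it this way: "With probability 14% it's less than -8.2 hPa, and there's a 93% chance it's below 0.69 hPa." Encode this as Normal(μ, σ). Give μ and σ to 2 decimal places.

For Normal(μ,σ), the p-quantile is μ + z_p·σ. Here z_{0.14} = -1.08, z_{0.93} = 1.476.
So -8.2 = μ − 1.08σ and 0.69 = μ + 1.476σ.
Subtracting: σ = (0.69 − -8.2)/(1.476 − (-1.08)) = 3.48.
Then μ = -8.2 − (-1.08)·3.48 = -4.44.

μ = -4.44, σ = 3.48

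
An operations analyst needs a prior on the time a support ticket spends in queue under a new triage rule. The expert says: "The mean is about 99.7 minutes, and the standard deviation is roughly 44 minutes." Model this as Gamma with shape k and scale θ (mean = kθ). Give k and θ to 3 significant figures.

k ≈ 5.13, θ ≈ 19.4

For Gamma(k, scale θ): mean = kθ, variance = kθ², so CV = 1/√k.
CV = SD/mean = 44/99.7 = 0.4413, hence k = 1/CV² = 5.13.
Then θ = mean/k = 99.7/5.13 = 19.4.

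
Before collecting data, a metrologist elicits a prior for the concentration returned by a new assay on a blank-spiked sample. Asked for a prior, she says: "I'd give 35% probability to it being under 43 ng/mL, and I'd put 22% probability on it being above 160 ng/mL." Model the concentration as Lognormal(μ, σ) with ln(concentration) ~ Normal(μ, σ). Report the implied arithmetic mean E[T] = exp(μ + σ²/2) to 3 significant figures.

E[T] ≈ 127 ng/mL

If T ~ Lognormal(μ,σ) then ln T ~ Normal(μ,σ), so the p-quantile of ln T is μ + z_p·σ.
ln(43) = 3.761 and ln(160) = 5.075; z_{0.35} = -0.3853, z_{0.78} = 0.7722.
σ = (5.075 − 3.761)/(0.7722 − (-0.3853)) = 1.135.
μ = 3.761 − (-0.3853)·1.135 = 4.199.
E[T] = exp(μ + σ²/2) = exp(4.199 + 0.6443) = 127 ng/mL.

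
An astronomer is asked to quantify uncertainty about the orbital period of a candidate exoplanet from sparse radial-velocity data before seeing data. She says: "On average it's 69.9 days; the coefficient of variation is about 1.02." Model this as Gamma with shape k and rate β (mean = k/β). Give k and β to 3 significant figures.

k ≈ 0.961, β ≈ 0.0138

For Gamma(k, rate β): mean = k/β, variance = k/β², so CV = 1/√k.
CV = 1.02, hence k = 1/CV² = 0.961.
Then β = k/mean = 0.961/69.9 = 0.0138.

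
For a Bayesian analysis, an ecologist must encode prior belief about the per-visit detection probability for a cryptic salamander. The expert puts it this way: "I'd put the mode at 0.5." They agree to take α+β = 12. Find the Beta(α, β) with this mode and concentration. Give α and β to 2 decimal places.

α = 6.00, β = 6.00

For α,β > 1 the Beta mode is (α−1)/(α+β−2). With α+β = 12, the mode is (α−1)/10.
Set (α−1)/10 = 0.5 → α = 1 + 0.5·10 = 6.00.
β = 12 − α = 6.00.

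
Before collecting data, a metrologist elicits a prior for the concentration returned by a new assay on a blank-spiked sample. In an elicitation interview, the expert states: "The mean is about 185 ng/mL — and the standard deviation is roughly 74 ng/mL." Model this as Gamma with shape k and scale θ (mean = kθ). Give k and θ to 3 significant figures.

k ≈ 6.25, θ ≈ 29.6

For Gamma(k, scale θ): mean = kθ, variance = kθ², so CV = 1/√k.
CV = SD/mean = 74/185 = 0.4, hence k = 1/CV² = 6.25.
Then θ = mean/k = 185/6.25 = 29.6.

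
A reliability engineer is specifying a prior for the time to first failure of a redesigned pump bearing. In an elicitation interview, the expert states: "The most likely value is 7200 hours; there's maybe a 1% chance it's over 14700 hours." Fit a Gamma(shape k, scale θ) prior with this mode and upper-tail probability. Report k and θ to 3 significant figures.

Gamma(k,θ) with k>1 has mode (k−1)θ, so θ = 7200/(k−1).
Need P(X < 14700) = 0.99 with θ tied to k this way. Start at k = 2, θ = 7200: P(X<14700) ≈ 0.605.
Too low — raise k to concentrate. Iterating converges to k ≈ 10.6.
Then θ = 7200/(10.6−1) ≈ 750.

k ≈ 10.6, θ ≈ 750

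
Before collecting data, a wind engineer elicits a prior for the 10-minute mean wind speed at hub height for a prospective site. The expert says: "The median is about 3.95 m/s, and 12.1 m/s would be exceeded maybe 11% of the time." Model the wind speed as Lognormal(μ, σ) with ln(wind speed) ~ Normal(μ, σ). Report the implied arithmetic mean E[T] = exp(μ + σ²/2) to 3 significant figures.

If T ~ Lognormal(μ,σ) then ln T ~ Normal(μ,σ), so the p-quantile of ln T is μ + z_p·σ.
ln(3.95) = 1.374 and ln(12.1) = 2.493; z_{0.5} = 0, z_{0.89} = 1.227.
σ = (2.493 − 1.374)/(1.227 − (0)) = 0.913.
μ = 1.374 − (0)·0.913 = 1.374.
E[T] = exp(μ + σ²/2) = exp(1.374 + 0.4165) = 5.99 m/s.

E[T] ≈ 5.99 m/s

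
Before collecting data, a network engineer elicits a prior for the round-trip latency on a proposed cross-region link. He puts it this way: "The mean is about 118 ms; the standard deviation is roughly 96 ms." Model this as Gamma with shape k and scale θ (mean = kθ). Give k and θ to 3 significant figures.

For Gamma(k, scale θ): mean = kθ, variance = kθ², so CV = 1/√k.
CV = SD/mean = 96/118 = 0.8136, hence k = 1/CV² = 1.51.
Then θ = mean/k = 118/1.51 = 78.1.

k ≈ 1.51, θ ≈ 78.1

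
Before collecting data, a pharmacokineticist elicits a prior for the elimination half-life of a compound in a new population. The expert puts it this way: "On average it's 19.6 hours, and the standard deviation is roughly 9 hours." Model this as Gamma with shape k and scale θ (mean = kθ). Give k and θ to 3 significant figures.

For Gamma(k, scale θ): mean = kθ, variance = kθ², so CV = 1/√k.
CV = SD/mean = 9/19.6 = 0.4592, hence k = 1/CV² = 4.74.
Then θ = mean/k = 19.6/4.74 = 4.13.

k ≈ 4.74, θ ≈ 4.13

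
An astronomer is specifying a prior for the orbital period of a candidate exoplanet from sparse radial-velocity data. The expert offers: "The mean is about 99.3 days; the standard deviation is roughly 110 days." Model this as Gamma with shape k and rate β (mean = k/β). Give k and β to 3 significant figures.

k ≈ 0.815, β ≈ 0.00821

For Gamma(k, rate β): mean = k/β, variance = k/β², so CV = 1/√k.
CV = SD/mean = 110/99.3 = 1.108, hence k = 1/CV² = 0.815.
Then β = k/mean = 0.815/99.3 = 0.00821.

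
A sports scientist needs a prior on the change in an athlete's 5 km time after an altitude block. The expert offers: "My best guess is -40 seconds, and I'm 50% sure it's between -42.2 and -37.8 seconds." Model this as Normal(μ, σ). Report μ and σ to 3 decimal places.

A symmetric 50% interval runs μ ± z·σ with z = 0.6745.
Half-width = 2.2, so σ = 2.2/0.6745 = 3.262.
μ is the stated best guess, -40.000.

μ = -40.000, σ = 3.262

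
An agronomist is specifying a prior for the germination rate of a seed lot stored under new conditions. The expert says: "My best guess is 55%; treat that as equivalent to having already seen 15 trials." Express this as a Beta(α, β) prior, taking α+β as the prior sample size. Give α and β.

Under the effective-sample-size interpretation, Beta(α, β) has prior mean α/(α+β) and prior sample size α+β.
So α+β = 15 and α/(α+β) = 0.55, giving α = 0.55·15 = 8.25 and β = 15 − 8.25 = 6.75.

α = 8.25, β = 6.75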